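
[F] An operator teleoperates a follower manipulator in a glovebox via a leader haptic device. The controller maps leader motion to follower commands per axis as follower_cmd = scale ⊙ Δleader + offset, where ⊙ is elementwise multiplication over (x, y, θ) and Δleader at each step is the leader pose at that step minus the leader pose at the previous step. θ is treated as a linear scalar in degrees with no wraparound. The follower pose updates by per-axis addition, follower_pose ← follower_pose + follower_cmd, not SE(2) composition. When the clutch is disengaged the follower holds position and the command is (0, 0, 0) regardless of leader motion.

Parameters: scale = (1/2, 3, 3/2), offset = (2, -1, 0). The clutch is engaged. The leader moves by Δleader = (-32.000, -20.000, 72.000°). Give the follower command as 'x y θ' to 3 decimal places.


-14.000 -61.000 108.000

axis x: 1/2·-32.000 + 2 = -14.000
axis y: 3·-20.000 + -1 = -61.000
axis θ: 3/2·72.000 + 0 = 108.000


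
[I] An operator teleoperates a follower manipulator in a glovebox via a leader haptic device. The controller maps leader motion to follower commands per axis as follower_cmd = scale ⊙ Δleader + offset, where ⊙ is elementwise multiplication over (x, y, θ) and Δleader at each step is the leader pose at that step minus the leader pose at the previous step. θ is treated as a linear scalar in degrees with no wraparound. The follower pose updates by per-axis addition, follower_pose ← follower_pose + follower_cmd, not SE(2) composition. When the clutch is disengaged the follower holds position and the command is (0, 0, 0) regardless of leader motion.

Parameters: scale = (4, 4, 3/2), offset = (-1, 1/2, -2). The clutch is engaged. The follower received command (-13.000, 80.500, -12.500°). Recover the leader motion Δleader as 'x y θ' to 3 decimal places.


-3.000 20.000 -7.000

axis x: (-13.000 − -1) / (4) = -3.000
axis y: (80.500 − 1/2) / (4) = 20.000
axis θ: (-12.500 − -2) / (3/2) = -7.000


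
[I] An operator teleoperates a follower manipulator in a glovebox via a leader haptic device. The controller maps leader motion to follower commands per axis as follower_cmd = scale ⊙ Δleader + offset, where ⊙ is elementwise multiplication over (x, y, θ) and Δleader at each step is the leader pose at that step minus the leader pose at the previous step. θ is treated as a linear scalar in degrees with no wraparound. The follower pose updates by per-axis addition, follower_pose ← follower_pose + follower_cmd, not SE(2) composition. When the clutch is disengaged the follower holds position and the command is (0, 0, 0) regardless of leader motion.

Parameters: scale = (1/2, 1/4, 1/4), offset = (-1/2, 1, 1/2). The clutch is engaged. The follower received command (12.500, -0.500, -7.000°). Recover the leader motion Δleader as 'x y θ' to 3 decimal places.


axis x: (12.500 − -1/2) / (1/2) = 26.000
axis y: (-0.500 − 1) / (1/4) = -6.000
axis θ: (-7.000 − 1/2) / (1/4) = -30.000

26.000 -6.000 -30.000


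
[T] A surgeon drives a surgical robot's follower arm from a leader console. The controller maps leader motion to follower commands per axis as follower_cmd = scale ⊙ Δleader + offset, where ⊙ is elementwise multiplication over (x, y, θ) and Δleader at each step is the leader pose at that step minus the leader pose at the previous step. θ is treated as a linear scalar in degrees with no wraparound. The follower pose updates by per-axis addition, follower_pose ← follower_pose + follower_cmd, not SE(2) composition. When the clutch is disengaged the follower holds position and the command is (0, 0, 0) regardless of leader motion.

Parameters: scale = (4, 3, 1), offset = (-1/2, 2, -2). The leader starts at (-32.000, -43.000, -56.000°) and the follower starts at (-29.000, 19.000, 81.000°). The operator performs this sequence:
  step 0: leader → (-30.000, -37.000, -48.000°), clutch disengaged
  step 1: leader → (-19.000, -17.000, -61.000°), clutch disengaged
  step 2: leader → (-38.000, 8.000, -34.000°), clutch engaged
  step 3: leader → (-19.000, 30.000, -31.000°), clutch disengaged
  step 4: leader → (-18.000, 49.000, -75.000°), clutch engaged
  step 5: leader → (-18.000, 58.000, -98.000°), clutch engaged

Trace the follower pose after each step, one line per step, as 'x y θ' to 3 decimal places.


step 0: Δleader=(2.000, 6.000, 8.000°), disengaged; cmd=(0,0,0) → follower holds at (-29.000, 19.000, 81.000°)
step 1: Δleader=(11.000, 20.000, -13.000°), disengaged; cmd=(0,0,0) → follower holds at (-29.000, 19.000, 81.000°)
step 2: Δleader=(-19.000, 25.000, 27.000°), engaged; cmd=(-76.500, 77.000, 25.000°) → follower=(-105.500, 96.000, 106.000°)
step 3: Δleader=(19.000, 22.000, 3.000°), disengaged; cmd=(0,0,0) → follower holds at (-105.500, 96.000, 106.000°)
step 4: Δleader=(1.000, 19.000, -44.000°), engaged; cmd=(3.500, 59.000, -46.000°) → follower=(-102.000, 155.000, 60.000°)
step 5: Δleader=(0.000, 9.000, -23.000°), engaged; cmd=(-0.500, 29.000, -25.000°) → follower=(-102.500, 184.000, 35.000°)

-29.000 19.000 81.000
-29.000 19.000 81.000
-105.500 96.000 106.000
-105.500 96.000 106.000
-102.000 155.000 60.000
-102.500 184.000 35.000


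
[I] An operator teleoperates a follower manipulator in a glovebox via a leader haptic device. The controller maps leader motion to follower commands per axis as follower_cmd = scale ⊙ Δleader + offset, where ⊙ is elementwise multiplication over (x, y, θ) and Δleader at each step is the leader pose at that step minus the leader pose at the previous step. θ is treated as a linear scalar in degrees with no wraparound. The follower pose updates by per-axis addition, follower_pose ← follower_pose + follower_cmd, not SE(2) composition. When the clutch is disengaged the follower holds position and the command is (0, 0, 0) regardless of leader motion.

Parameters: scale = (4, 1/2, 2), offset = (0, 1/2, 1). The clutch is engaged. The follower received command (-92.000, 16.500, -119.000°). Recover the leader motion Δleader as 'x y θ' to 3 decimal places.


-23.000 32.000 -60.000

axis x: (-92.000 − 0) / (4) = -23.000
axis y: (16.500 − 1/2) / (1/2) = 32.000
axis θ: (-119.000 − 1) / (2) = -60.000


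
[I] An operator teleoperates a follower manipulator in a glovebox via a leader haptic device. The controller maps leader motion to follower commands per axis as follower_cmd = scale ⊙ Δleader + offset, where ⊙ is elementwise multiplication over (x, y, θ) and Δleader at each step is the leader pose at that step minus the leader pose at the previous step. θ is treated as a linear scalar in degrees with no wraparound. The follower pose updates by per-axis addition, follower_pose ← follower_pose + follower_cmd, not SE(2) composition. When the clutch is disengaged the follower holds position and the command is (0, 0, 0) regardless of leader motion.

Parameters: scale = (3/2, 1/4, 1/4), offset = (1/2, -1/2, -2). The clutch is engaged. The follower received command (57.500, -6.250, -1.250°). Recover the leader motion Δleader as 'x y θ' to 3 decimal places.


38.000 -23.000 3.000

axis x: (57.500 − 1/2) / (3/2) = 38.000
axis y: (-6.250 − -1/2) / (1/4) = -23.000
axis θ: (-1.250 − -2) / (1/4) = 3.000


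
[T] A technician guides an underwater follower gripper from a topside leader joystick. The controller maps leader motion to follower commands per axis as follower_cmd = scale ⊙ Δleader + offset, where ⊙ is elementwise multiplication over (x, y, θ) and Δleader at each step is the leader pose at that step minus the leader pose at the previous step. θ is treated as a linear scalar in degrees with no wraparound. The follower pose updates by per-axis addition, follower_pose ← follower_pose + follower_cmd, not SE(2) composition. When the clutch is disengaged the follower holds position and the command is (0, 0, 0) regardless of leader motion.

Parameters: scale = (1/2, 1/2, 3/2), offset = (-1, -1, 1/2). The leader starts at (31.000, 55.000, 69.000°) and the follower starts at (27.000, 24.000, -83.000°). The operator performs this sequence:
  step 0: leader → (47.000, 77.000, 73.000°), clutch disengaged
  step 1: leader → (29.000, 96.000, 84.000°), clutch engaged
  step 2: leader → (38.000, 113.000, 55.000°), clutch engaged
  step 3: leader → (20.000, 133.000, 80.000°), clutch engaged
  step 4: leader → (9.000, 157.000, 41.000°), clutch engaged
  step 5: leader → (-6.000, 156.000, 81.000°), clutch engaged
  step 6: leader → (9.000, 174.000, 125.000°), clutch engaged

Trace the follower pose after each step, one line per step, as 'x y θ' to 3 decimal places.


27.000 24.000 -83.000
17.000 32.500 -66.000
20.500 40.000 -109.000
10.500 49.000 -71.000
4.000 60.000 -129.000
-4.500 58.500 -68.500
2.000 66.500 -2.000

step 0: Δleader=(16.000, 22.000, 4.000°), disengaged; cmd=(0,0,0) → follower holds at (27.000, 24.000, -83.000°)
step 1: Δleader=(-18.000, 19.000, 11.000°), engaged; cmd=(-10.000, 8.500, 17.000°) → follower=(17.000, 32.500, -66.000°)
step 2: Δleader=(9.000, 17.000, -29.000°), engaged; cmd=(3.500, 7.500, -43.000°) → follower=(20.500, 40.000, -109.000°)
step 3: Δleader=(-18.000, 20.000, 25.000°), engaged; cmd=(-10.000, 9.000, 38.000°) → follower=(10.500, 49.000, -71.000°)
step 4: Δleader=(-11.000, 24.000, -39.000°), engaged; cmd=(-6.500, 11.000, -58.000°) → follower=(4.000, 60.000, -129.000°)
step 5: Δleader=(-15.000, -1.000, 40.000°), engaged; cmd=(-8.500, -1.500, 60.500°) → follower=(-4.500, 58.500, -68.500°)
step 6: Δleader=(15.000, 18.000, 44.000°), engaged; cmd=(6.500, 8.000, 66.500°) → follower=(2.000, 66.500, -2.000°)


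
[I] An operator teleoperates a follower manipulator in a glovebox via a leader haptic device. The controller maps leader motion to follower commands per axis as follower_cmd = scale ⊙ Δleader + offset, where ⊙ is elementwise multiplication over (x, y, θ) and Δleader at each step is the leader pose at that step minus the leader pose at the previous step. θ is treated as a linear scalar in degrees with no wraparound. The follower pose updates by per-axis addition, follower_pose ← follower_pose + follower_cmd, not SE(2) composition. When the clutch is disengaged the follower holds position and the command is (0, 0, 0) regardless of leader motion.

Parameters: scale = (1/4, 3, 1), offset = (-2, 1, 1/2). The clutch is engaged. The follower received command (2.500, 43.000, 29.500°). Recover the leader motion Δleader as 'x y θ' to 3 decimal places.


axis x: (2.500 − -2) / (1/4) = 18.000
axis y: (43.000 − 1) / (3) = 14.000
axis θ: (29.500 − 1/2) / (1) = 29.000

18.000 14.000 29.000


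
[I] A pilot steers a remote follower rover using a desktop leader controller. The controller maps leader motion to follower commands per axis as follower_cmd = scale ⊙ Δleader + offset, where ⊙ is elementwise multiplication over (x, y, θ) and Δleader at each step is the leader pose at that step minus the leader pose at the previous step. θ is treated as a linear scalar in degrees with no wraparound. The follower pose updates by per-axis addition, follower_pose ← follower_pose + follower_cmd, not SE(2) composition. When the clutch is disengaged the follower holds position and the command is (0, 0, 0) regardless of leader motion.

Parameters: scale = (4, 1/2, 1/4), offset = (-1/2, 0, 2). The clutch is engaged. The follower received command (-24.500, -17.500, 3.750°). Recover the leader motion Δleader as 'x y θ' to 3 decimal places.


-6.000 -35.000 7.000

axis x: (-24.500 − -1/2) / (4) = -6.000
axis y: (-17.500 − 0) / (1/2) = -35.000
axis θ: (3.750 − 2) / (1/4) = 7.000


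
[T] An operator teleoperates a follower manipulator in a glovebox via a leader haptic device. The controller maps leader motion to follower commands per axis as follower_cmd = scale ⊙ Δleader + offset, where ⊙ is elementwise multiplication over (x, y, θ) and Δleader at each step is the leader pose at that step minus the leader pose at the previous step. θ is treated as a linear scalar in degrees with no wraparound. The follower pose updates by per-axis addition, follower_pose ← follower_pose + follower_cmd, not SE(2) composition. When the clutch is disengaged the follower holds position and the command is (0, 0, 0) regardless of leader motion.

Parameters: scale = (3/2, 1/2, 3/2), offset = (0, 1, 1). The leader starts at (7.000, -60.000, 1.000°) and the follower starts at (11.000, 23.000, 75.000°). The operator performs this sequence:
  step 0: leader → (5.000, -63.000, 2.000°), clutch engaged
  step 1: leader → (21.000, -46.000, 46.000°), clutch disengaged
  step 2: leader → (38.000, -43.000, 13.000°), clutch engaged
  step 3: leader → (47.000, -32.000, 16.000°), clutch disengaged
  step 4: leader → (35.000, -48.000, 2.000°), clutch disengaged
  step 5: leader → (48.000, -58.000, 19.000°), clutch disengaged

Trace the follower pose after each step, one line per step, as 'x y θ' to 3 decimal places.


step 0: Δleader=(-2.000, -3.000, 1.000°), engaged; cmd=(-3.000, -0.500, 2.500°) → follower=(8.000, 22.500, 77.500°)
step 1: Δleader=(16.000, 17.000, 44.000°), disengaged; cmd=(0,0,0) → follower holds at (8.000, 22.500, 77.500°)
step 2: Δleader=(17.000, 3.000, -33.000°), engaged; cmd=(25.500, 2.500, -48.500°) → follower=(33.500, 25.000, 29.000°)
step 3: Δleader=(9.000, 11.000, 3.000°), disengaged; cmd=(0,0,0) → follower holds at (33.500, 25.000, 29.000°)
step 4: Δleader=(-12.000, -16.000, -14.000°), disengaged; cmd=(0,0,0) → follower holds at (33.500, 25.000, 29.000°)
step 5: Δleader=(13.000, -10.000, 17.000°), disengaged; cmd=(0,0,0) → follower holds at (33.500, 25.000, 29.000°)

8.000 22.500 77.500
8.000 22.500 77.500
33.500 25.000 29.000
33.500 25.000 29.000
33.500 25.000 29.000
33.500 25.000 29.000


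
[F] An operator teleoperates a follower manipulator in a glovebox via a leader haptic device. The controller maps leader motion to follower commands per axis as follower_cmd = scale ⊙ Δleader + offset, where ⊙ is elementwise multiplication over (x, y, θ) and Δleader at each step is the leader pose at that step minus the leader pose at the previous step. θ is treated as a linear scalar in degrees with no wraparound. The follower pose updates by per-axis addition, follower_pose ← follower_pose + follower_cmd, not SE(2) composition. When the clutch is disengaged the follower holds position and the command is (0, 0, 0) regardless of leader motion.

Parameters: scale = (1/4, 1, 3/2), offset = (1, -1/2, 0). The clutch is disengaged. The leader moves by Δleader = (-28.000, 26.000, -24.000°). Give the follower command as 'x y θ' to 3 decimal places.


clutch disengaged → follower holds; cmd = (0, 0, 0)

0.000 0.000 0.000


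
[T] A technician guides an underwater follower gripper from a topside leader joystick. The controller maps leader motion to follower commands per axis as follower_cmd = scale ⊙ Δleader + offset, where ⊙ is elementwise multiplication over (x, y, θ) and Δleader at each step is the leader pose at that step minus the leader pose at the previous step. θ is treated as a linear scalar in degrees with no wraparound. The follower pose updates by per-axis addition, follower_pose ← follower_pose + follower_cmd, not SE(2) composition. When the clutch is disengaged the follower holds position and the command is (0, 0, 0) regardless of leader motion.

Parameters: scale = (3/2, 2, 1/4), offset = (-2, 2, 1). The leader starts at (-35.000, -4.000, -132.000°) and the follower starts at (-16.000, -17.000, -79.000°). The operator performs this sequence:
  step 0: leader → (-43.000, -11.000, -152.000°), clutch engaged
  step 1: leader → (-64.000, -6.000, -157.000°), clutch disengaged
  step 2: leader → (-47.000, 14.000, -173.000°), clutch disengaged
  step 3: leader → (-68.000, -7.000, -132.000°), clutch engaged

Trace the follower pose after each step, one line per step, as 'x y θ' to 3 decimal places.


step 0: Δleader=(-8.000, -7.000, -20.000°), engaged; cmd=(-14.000, -12.000, -4.000°) → follower=(-30.000, -29.000, -83.000°)
step 1: Δleader=(-21.000, 5.000, -5.000°), disengaged; cmd=(0,0,0) → follower holds at (-30.000, -29.000, -83.000°)
step 2: Δleader=(17.000, 20.000, -16.000°), disengaged; cmd=(0,0,0) → follower holds at (-30.000, -29.000, -83.000°)
step 3: Δleader=(-21.000, -21.000, 41.000°), engaged; cmd=(-33.500, -40.000, 11.250°) → follower=(-63.500, -69.000, -71.750°)

-30.000 -29.000 -83.000
-30.000 -29.000 -83.000
-30.000 -29.000 -83.000
-63.500 -69.000 -71.750


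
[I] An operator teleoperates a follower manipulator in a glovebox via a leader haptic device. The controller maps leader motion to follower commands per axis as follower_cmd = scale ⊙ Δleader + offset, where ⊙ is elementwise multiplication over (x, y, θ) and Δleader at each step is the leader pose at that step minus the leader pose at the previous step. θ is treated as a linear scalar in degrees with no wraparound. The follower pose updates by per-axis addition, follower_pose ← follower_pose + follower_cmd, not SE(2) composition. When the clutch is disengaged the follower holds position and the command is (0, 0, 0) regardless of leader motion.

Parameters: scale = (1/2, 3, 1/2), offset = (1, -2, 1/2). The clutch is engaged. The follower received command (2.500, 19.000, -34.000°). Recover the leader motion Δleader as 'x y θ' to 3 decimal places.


axis x: (2.500 − 1) / (1/2) = 3.000
axis y: (19.000 − -2) / (3) = 7.000
axis θ: (-34.000 − 1/2) / (1/2) = -69.000

3.000 7.000 -69.000


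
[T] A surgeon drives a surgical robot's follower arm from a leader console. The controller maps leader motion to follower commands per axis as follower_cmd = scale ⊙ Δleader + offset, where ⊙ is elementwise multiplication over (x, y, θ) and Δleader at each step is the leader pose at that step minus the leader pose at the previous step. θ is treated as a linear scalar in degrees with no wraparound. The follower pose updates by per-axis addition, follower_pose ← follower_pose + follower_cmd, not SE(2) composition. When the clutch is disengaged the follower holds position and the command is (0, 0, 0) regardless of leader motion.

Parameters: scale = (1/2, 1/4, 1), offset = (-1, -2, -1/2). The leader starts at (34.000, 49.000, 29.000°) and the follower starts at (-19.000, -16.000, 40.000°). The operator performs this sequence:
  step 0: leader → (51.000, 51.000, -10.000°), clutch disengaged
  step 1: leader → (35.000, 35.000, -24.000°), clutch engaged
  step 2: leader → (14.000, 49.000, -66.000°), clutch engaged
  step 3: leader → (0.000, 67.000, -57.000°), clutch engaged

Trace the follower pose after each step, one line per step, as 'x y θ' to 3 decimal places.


step 0: Δleader=(17.000, 2.000, -39.000°), disengaged; cmd=(0,0,0) → follower holds at (-19.000, -16.000, 40.000°)
step 1: Δleader=(-16.000, -16.000, -14.000°), engaged; cmd=(-9.000, -6.000, -14.500°) → follower=(-28.000, -22.000, 25.500°)
step 2: Δleader=(-21.000, 14.000, -42.000°), engaged; cmd=(-11.500, 1.500, -42.500°) → follower=(-39.500, -20.500, -17.000°)
step 3: Δleader=(-14.000, 18.000, 9.000°), engaged; cmd=(-8.000, 2.500, 8.500°) → follower=(-47.500, -18.000, -8.500°)

-19.000 -16.000 40.000
-28.000 -22.000 25.500
-39.500 -20.500 -17.000
-47.500 -18.000 -8.500


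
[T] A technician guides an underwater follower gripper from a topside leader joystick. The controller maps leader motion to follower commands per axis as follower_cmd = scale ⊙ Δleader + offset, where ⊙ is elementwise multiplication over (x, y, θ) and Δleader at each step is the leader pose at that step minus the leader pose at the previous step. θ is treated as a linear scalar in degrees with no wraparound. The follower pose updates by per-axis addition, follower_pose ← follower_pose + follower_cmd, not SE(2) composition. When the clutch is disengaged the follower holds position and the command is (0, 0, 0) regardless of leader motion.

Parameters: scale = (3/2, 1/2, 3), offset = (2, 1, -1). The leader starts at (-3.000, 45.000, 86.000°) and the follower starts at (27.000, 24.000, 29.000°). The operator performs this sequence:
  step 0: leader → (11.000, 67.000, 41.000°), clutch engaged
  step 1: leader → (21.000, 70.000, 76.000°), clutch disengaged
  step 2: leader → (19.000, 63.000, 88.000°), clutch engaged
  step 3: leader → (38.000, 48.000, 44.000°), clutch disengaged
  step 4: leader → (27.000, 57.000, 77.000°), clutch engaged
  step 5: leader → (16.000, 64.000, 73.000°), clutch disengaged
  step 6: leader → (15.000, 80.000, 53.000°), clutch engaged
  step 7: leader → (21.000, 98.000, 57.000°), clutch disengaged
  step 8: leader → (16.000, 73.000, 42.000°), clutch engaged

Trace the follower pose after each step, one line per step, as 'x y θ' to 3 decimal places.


step 0: Δleader=(14.000, 22.000, -45.000°), engaged; cmd=(23.000, 12.000, -136.000°) → follower=(50.000, 36.000, -107.000°)
step 1: Δleader=(10.000, 3.000, 35.000°), disengaged; cmd=(0,0,0) → follower holds at (50.000, 36.000, -107.000°)
step 2: Δleader=(-2.000, -7.000, 12.000°), engaged; cmd=(-1.000, -2.500, 35.000°) → follower=(49.000, 33.500, -72.000°)
step 3: Δleader=(19.000, -15.000, -44.000°), disengaged; cmd=(0,0,0) → follower holds at (49.000, 33.500, -72.000°)
step 4: Δleader=(-11.000, 9.000, 33.000°), engaged; cmd=(-14.500, 5.500, 98.000°) → follower=(34.500, 39.000, 26.000°)
step 5: Δleader=(-11.000, 7.000, -4.000°), disengaged; cmd=(0,0,0) → follower holds at (34.500, 39.000, 26.000°)
step 6: Δleader=(-1.000, 16.000, -20.000°), engaged; cmd=(0.500, 9.000, -61.000°) → follower=(35.000, 48.000, -35.000°)
step 7: Δleader=(6.000, 18.000, 4.000°), disengaged; cmd=(0,0,0) → follower holds at (35.000, 48.000, -35.000°)
step 8: Δleader=(-5.000, -25.000, -15.000°), engaged; cmd=(-5.500, -11.500, -46.000°) → follower=(29.500, 36.500, -81.000°)

50.000 36.000 -107.000
50.000 36.000 -107.000
49.000 33.500 -72.000
49.000 33.500 -72.000
34.500 39.000 26.000
34.500 39.000 26.000
35.000 48.000 -35.000
35.000 48.000 -35.000
29.500 36.500 -81.000


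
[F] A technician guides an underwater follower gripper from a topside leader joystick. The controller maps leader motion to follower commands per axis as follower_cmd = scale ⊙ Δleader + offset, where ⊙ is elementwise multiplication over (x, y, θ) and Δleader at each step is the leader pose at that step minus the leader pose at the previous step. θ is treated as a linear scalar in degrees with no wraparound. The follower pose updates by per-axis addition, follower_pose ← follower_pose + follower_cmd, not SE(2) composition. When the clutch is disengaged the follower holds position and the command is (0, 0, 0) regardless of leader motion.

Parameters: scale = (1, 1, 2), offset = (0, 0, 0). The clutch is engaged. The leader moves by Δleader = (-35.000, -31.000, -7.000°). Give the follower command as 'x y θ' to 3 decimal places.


-35.000 -31.000 -14.000

axis x: 1·-35.000 + 0 = -35.000
axis y: 1·-31.000 + 0 = -31.000
axis θ: 2·-7.000 + 0 = -14.000


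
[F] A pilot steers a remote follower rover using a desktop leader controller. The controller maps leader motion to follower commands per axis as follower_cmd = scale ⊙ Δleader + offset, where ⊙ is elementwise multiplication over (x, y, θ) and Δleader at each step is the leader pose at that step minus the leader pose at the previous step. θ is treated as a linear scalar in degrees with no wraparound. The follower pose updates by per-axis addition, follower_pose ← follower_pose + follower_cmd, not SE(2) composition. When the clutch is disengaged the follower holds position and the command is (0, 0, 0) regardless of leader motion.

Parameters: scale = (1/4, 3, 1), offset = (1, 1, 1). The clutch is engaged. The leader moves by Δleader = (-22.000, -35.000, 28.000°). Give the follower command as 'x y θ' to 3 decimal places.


-4.500 -104.000 29.000

axis x: 1/4·-22.000 + 1 = -4.500
axis y: 3·-35.000 + 1 = -104.000
axis θ: 1·28.000 + 1 = 29.000


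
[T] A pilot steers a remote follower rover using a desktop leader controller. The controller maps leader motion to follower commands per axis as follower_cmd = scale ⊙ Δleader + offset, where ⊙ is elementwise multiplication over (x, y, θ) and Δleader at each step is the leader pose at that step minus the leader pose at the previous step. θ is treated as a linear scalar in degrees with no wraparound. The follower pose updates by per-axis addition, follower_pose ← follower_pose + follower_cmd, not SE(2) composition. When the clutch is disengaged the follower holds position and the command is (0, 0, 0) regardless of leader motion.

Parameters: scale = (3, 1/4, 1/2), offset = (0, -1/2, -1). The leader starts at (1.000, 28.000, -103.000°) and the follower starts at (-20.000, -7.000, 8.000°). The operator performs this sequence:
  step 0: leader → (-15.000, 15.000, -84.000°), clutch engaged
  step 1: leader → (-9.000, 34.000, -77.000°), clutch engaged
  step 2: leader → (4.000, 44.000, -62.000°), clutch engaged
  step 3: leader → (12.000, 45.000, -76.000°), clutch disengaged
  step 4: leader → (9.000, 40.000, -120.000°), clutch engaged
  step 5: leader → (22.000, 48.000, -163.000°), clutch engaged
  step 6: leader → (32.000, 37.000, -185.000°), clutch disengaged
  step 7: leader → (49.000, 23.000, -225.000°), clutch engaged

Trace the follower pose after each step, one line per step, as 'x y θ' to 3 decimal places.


step 0: Δleader=(-16.000, -13.000, 19.000°), engaged; cmd=(-48.000, -3.750, 8.500°) → follower=(-68.000, -10.750, 16.500°)
step 1: Δleader=(6.000, 19.000, 7.000°), engaged; cmd=(18.000, 4.250, 2.500°) → follower=(-50.000, -6.500, 19.000°)
step 2: Δleader=(13.000, 10.000, 15.000°), engaged; cmd=(39.000, 2.000, 6.500°) → follower=(-11.000, -4.500, 25.500°)
step 3: Δleader=(8.000, 1.000, -14.000°), disengaged; cmd=(0,0,0) → follower holds at (-11.000, -4.500, 25.500°)
step 4: Δleader=(-3.000, -5.000, -44.000°), engaged; cmd=(-9.000, -1.750, -23.000°) → follower=(-20.000, -6.250, 2.500°)
step 5: Δleader=(13.000, 8.000, -43.000°), engaged; cmd=(39.000, 1.500, -22.500°) → follower=(19.000, -4.750, -20.000°)
step 6: Δleader=(10.000, -11.000, -22.000°), disengaged; cmd=(0,0,0) → follower holds at (19.000, -4.750, -20.000°)
step 7: Δleader=(17.000, -14.000, -40.000°), engaged; cmd=(51.000, -4.000, -21.000°) → follower=(70.000, -8.750, -41.000°)

-68.000 -10.750 16.500
-50.000 -6.500 19.000
-11.000 -4.500 25.500
-11.000 -4.500 25.500
-20.000 -6.250 2.500
19.000 -4.750 -20.000
19.000 -4.750 -20.000
70.000 -8.750 -41.000


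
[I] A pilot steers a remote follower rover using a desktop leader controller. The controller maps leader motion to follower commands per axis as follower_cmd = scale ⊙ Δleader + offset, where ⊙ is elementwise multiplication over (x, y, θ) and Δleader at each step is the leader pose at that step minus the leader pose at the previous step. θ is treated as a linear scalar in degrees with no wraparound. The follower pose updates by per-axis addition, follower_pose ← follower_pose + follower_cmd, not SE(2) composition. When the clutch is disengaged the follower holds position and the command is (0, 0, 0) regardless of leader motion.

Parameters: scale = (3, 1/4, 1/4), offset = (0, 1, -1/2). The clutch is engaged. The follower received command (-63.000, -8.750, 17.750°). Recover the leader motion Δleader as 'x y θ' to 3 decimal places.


axis x: (-63.000 − 0) / (3) = -21.000
axis y: (-8.750 − 1) / (1/4) = -39.000
axis θ: (17.750 − -1/2) / (1/4) = 73.000

-21.000 -39.000 73.000


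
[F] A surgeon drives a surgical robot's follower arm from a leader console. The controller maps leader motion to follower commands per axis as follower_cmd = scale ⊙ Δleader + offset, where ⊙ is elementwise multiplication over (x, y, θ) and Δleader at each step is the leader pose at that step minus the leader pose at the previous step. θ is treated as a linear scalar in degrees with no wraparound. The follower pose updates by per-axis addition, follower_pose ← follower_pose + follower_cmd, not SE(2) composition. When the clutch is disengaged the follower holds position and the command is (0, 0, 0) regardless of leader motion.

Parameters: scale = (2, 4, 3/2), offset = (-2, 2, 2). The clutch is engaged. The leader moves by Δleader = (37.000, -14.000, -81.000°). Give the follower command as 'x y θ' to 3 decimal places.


axis x: 2·37.000 + -2 = 72.000
axis y: 4·-14.000 + 2 = -54.000
axis θ: 3/2·-81.000 + 2 = -119.500

72.000 -54.000 -119.500


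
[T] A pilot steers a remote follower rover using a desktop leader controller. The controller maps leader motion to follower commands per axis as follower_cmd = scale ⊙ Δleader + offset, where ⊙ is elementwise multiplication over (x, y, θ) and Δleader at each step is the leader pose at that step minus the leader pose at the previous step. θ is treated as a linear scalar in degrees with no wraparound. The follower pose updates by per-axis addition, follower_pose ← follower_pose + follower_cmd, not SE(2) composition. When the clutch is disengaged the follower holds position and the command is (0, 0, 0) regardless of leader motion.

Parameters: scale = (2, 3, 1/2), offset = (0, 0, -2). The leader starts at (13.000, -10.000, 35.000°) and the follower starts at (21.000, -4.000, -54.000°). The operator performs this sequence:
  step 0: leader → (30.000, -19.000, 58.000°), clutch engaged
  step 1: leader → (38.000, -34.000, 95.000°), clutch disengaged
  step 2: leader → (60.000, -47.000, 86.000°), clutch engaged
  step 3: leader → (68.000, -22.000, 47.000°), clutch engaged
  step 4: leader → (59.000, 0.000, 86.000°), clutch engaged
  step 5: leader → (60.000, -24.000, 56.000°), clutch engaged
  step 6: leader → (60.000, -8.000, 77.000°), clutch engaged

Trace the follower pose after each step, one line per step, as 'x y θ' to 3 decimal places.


step 0: Δleader=(17.000, -9.000, 23.000°), engaged; cmd=(34.000, -27.000, 9.500°) → follower=(55.000, -31.000, -44.500°)
step 1: Δleader=(8.000, -15.000, 37.000°), disengaged; cmd=(0,0,0) → follower holds at (55.000, -31.000, -44.500°)
step 2: Δleader=(22.000, -13.000, -9.000°), engaged; cmd=(44.000, -39.000, -6.500°) → follower=(99.000, -70.000, -51.000°)
step 3: Δleader=(8.000, 25.000, -39.000°), engaged; cmd=(16.000, 75.000, -21.500°) → follower=(115.000, 5.000, -72.500°)
step 4: Δleader=(-9.000, 22.000, 39.000°), engaged; cmd=(-18.000, 66.000, 17.500°) → follower=(97.000, 71.000, -55.000°)
step 5: Δleader=(1.000, -24.000, -30.000°), engaged; cmd=(2.000, -72.000, -17.000°) → follower=(99.000, -1.000, -72.000°)
step 6: Δleader=(0.000, 16.000, 21.000°), engaged; cmd=(0.000, 48.000, 8.500°) → follower=(99.000, 47.000, -63.500°)

55.000 -31.000 -44.500
55.000 -31.000 -44.500
99.000 -70.000 -51.000
115.000 5.000 -72.500
97.000 71.000 -55.000
99.000 -1.000 -72.000
99.000 47.000 -63.500


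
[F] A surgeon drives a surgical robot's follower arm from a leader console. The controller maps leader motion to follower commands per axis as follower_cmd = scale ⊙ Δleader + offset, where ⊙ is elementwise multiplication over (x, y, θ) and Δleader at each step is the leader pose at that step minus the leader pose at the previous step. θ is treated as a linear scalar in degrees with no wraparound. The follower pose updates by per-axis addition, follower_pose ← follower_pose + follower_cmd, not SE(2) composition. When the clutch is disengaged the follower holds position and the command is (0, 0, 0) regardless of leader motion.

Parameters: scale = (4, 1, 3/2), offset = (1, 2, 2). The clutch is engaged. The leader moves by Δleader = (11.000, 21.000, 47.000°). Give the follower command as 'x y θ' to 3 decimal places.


axis x: 4·11.000 + 1 = 45.000
axis y: 1·21.000 + 2 = 23.000
axis θ: 3/2·47.000 + 2 = 72.500

45.000 23.000 72.500


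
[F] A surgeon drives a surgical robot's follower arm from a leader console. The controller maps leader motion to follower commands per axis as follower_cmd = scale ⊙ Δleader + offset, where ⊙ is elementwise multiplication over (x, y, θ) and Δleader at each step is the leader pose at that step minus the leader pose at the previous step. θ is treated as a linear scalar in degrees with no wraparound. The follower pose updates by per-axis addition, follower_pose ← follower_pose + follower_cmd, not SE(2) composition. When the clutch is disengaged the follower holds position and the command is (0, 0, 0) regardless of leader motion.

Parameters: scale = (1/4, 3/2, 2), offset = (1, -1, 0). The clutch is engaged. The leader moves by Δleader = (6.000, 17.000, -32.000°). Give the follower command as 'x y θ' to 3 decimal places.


axis x: 1/4·6.000 + 1 = 2.500
axis y: 3/2·17.000 + -1 = 24.500
axis θ: 2·-32.000 + 0 = -64.000

2.500 24.500 -64.000


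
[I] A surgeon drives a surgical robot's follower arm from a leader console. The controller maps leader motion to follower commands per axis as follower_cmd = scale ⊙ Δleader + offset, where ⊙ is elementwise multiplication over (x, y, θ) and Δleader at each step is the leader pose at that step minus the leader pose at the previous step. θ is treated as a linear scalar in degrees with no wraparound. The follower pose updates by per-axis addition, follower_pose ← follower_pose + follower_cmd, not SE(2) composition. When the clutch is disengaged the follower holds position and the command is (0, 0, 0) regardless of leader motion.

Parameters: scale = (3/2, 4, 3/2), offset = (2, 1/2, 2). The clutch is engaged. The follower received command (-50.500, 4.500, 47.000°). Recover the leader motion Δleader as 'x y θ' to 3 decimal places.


-35.000 1.000 30.000

axis x: (-50.500 − 2) / (3/2) = -35.000
axis y: (4.500 − 1/2) / (4) = 1.000
axis θ: (47.000 − 2) / (3/2) = 30.000


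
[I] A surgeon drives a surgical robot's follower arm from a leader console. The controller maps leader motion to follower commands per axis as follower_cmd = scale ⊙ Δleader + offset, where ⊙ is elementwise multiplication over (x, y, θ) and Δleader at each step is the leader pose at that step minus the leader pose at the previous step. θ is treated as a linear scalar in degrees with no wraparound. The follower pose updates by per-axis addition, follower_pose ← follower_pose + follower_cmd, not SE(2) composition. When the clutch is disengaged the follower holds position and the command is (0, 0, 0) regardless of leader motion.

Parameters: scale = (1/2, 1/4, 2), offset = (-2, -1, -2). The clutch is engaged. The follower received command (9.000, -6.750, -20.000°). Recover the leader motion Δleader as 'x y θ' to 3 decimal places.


axis x: (9.000 − -2) / (1/2) = 22.000
axis y: (-6.750 − -1) / (1/4) = -23.000
axis θ: (-20.000 − -2) / (2) = -9.000

22.000 -23.000 -9.000


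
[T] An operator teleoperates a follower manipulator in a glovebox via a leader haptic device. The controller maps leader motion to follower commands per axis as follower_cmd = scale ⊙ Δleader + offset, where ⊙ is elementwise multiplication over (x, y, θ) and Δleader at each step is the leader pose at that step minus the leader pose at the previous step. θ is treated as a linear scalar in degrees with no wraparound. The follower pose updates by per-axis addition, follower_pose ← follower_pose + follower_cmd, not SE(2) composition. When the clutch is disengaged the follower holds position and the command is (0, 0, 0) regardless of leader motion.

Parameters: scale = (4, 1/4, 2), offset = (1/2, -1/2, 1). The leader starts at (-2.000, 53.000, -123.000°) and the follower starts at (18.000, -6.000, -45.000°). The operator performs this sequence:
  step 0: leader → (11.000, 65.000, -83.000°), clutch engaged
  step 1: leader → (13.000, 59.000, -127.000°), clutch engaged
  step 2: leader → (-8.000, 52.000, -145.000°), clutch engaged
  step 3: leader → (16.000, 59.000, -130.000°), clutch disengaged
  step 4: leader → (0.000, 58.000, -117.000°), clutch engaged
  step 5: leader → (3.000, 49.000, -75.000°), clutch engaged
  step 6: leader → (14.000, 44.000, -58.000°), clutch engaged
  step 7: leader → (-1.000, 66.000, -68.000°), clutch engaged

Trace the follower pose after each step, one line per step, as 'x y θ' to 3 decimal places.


step 0: Δleader=(13.000, 12.000, 40.000°), engaged; cmd=(52.500, 2.500, 81.000°) → follower=(70.500, -3.500, 36.000°)
step 1: Δleader=(2.000, -6.000, -44.000°), engaged; cmd=(8.500, -2.000, -87.000°) → follower=(79.000, -5.500, -51.000°)
step 2: Δleader=(-21.000, -7.000, -18.000°), engaged; cmd=(-83.500, -2.250, -35.000°) → follower=(-4.500, -7.750, -86.000°)
step 3: Δleader=(24.000, 7.000, 15.000°), disengaged; cmd=(0,0,0) → follower holds at (-4.500, -7.750, -86.000°)
step 4: Δleader=(-16.000, -1.000, 13.000°), engaged; cmd=(-63.500, -0.750, 27.000°) → follower=(-68.000, -8.500, -59.000°)
step 5: Δleader=(3.000, -9.000, 42.000°), engaged; cmd=(12.500, -2.750, 85.000°) → follower=(-55.500, -11.250, 26.000°)
step 6: Δleader=(11.000, -5.000, 17.000°), engaged; cmd=(44.500, -1.750, 35.000°) → follower=(-11.000, -13.000, 61.000°)
step 7: Δleader=(-15.000, 22.000, -10.000°), engaged; cmd=(-59.500, 5.000, -19.000°) → follower=(-70.500, -8.000, 42.000°)

70.500 -3.500 36.000
79.000 -5.500 -51.000
-4.500 -7.750 -86.000
-4.500 -7.750 -86.000
-68.000 -8.500 -59.000
-55.500 -11.250 26.000
-11.000 -13.000 61.000
-70.500 -8.000 42.000


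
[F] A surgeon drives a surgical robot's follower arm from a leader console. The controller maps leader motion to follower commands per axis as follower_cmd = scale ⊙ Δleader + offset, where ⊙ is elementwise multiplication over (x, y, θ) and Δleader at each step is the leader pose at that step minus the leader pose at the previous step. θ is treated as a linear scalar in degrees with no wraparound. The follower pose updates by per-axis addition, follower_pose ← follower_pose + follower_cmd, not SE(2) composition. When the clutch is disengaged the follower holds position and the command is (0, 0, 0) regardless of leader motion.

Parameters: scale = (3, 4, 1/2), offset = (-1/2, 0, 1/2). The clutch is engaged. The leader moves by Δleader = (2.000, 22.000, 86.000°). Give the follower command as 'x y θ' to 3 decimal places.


5.500 88.000 43.500

axis x: 3·2.000 + -1/2 = 5.500
axis y: 4·22.000 + 0 = 88.000
axis θ: 1/2·86.000 + 1/2 = 43.500


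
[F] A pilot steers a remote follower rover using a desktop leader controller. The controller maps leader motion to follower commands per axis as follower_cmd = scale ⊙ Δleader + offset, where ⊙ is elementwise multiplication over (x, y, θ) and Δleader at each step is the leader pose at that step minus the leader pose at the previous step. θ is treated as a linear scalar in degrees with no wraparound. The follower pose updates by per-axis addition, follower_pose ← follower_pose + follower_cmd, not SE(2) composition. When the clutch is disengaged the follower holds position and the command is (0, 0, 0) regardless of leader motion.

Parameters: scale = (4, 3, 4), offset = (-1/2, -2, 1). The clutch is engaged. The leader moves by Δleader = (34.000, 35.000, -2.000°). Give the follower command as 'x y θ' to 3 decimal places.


axis x: 4·34.000 + -1/2 = 135.500
axis y: 3·35.000 + -2 = 103.000
axis θ: 4·-2.000 + 1 = -7.000

135.500 103.000 -7.000


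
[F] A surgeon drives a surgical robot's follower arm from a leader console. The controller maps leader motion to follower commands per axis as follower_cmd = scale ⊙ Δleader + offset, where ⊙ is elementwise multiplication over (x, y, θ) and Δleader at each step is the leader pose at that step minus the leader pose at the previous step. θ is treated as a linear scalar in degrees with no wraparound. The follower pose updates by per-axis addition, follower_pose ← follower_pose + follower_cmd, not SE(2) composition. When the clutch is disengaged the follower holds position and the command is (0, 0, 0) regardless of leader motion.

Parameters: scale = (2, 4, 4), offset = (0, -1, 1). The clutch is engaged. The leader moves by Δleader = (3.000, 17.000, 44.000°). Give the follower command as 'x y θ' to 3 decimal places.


axis x: 2·3.000 + 0 = 6.000
axis y: 4·17.000 + -1 = 67.000
axis θ: 4·44.000 + 1 = 177.000

6.000 67.000 177.000
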